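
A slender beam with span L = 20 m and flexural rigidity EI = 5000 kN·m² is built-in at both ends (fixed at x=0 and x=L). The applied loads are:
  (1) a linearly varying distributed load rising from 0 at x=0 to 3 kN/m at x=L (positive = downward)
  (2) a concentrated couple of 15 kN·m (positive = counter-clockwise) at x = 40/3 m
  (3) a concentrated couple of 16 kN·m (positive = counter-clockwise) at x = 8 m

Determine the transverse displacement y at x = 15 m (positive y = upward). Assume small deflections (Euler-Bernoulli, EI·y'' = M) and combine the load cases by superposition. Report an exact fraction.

y(15) = -7057/96000 m

Load 1 — triangular load w₀=3 kN/m (0→w₀ over full span):
  y_1 = -w₀x²(L-x)²(x+2L)/(120LEI) = -3·15²·(20-15)²·(15+2·20)/(120·20·5000) = -99/1280 m
Load 2 — applied couple M₀=15 kN·m at a=40/3 m (b=L-a=20/3):
  y_2 = (R_Ax³/6 - M_Ax²/2 - M₀(x-a)²/2)/EI  [x>a] with R_A=1, M_A=5 = (1·15³/6 - 5·15²/2 - 15·(15-(40/3))²/2)/5000 = -1/240 m
Load 3 — applied couple M₀=16 kN·m at a=8 m (b=L-a=12):
  y_3 = (R_Ax³/6 - M_Ax²/2 - M₀(x-a)²/2)/EI  [x>a] with R_A=144/125, M_A=48/25 = ((144/125)·15³/6 - (48/25)·15²/2 - 16·(15-8)²/2)/5000 = 1/125 m
Superposition: y = Σ y_i = -7057/96000 m ≈ -0.073510 m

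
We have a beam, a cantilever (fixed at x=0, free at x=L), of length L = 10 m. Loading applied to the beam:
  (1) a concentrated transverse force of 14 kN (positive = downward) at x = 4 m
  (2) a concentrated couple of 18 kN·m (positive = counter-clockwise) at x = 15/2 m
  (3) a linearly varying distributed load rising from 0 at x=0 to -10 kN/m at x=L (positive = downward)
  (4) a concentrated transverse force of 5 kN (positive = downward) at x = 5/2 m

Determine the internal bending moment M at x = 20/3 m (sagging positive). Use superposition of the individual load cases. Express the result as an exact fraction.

M(20/3) = 5458/81 kN·m

Load 1 — point force P=14 kN at a=4 m (b=L-a=6):
  M_1 = 0  [x>a] = 0 kN·m
Load 2 — applied couple M₀=18 kN·m at a=15/2 m (b=L-a=5/2):
  M_2 = M₀  [x≤a] = 18 = 18 kN·m
Load 3 — triangular load w₀=-10 kN/m (0→w₀ over full span):
  M_3 = w₀Lx/2 - w₀L²/3 - w₀x³/(6L) = (-10)·10·(20/3)/2 - (-10)·10²/3 - (-10)·(20/3)³/(6·10) = 4000/81 kN·m
Load 4 — point force P=5 kN at a=5/2 m (b=L-a=15/2):
  M_4 = 0  [x>a] = 0 kN·m
Superposition: M = Σ M_i = 5458/81 kN·m ≈ 67.382716 kN·m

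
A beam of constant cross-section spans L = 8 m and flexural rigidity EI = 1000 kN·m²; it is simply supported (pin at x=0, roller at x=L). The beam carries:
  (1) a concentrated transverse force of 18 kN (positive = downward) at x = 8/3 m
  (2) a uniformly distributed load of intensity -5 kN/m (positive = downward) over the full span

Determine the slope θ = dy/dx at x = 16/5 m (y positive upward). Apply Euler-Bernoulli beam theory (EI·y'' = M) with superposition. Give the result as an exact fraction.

θ(16/5) = 544/28125 rad

Load 1 — point force P=18 kN at a=8/3 m (b=L-a=16/3):
  θ_1 = -Pa(2L²-6Lx+3x²+a²)/(6LEI)  [x>a] = -18·(8/3)·(2·8²-6·8·(16/5)+3·(16/5)²+(8/3)²)/(6·8·1000) = -344/28125 rad
Load 2 — uniform load w=-5 kN/m over full span:
  θ_2 = -w(L³-6Lx²+4x³)/(24EI) = -(-5)·(8³-6·8·(16/5)²+4·(16/5)³)/(24·1000) = 296/9375 rad
Superposition: θ = Σ θ_i = 544/28125 rad ≈ 0.019342 rad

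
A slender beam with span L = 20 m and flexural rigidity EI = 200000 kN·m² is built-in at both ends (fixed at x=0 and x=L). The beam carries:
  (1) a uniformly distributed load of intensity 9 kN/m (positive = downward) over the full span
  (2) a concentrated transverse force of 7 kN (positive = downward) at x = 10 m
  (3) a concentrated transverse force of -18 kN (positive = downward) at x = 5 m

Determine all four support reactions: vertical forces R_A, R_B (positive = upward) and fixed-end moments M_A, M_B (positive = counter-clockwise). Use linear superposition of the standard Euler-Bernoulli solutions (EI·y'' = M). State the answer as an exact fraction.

Load 1 — uniform load w=9 kN/m over full span:
  R_A = wL/2 = 9·20/2 = 90 kN
  M_A = wL²/12 = 9·20²/12 = 300 kN·m
  R_B = wL/2 = 9·20/2 = 90 kN
  M_B = -wL²/12 = -9·20²/12 = -300 kN·m
Load 2 — point force P=7 kN at a=10 m (b=L-a=10):
  R_A = Pb²(3a+b)/L³ = 7·10²·(3·10+10)/20³ = 7/2 kN
  M_A = Pab²/L² = 7·10·10²/20² = 35/2 kN·m
  R_B = Pa²(a+3b)/L³ = 7·10²·(10+3·10)/20³ = 7/2 kN
  M_B = -Pa²b/L² = -7·10²·10/20² = -35/2 kN·m
Load 3 — point force P=-18 kN at a=5 m (b=L-a=15):
  R_A = Pb²(3a+b)/L³ = (-18)·15²·(3·5+15)/20³ = -243/16 kN
  M_A = Pab²/L² = (-18)·5·15²/20² = -405/8 kN·m
  R_B = Pa²(a+3b)/L³ = (-18)·5²·(5+3·15)/20³ = -45/16 kN
  M_B = -Pa²b/L² = -(-18)·5²·15/20² = 135/8 kN·m
Superposition: R_A = 1253/16 kN, M_A = 2135/8 kN·m, R_B = 1451/16 kN, M_B = -2405/8 kN·m

R_A = 1253/16 kN, M_A = 2135/8 kN·m, R_B = 1451/16 kN, M_B = -2405/8 kN·m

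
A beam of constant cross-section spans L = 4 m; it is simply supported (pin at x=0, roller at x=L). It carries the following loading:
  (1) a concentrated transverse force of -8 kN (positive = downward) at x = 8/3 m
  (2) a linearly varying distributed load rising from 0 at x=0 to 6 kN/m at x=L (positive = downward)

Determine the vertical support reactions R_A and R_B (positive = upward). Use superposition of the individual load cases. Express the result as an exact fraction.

R_A = 4/3 kN, R_B = 8/3 kN

Load 1 — point force P=-8 kN at a=8/3 m (b=L-a=4/3):
  R_A = Pb/L = (-8)·(4/3)/4 = -8/3 kN
  R_B = Pa/L = (-8)·(8/3)/4 = -16/3 kN
Load 2 — triangular load w₀=6 kN/m (0→w₀ over full span):
  R_A = w₀L/6 = 6·4/6 = 4 kN
  R_B = w₀L/3 = 6·4/3 = 8 kN
Superposition: R_A = 4/3 kN, R_B = 8/3 kN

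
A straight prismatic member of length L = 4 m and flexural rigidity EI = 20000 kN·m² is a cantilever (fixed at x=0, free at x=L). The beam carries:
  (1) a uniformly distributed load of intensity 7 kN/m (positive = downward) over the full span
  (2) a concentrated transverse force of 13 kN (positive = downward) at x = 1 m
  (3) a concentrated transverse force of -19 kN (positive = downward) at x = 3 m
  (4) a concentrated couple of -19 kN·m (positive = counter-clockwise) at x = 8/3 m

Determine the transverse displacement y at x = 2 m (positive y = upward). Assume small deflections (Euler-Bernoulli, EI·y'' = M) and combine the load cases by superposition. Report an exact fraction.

y(2) = -79/40000 m

Load 1 — uniform load w=7 kN/m over full span:
  y_1 = -wx²(x²-4Lx+6L²)/(24EI) = -7·2²·(2²-4·4·2+6·4²)/(24·20000) = -119/30000 m
Load 2 — point force P=13 kN at a=1 m (b=L-a=3):
  y_2 = -Pa²(3x-a)/(6EI)  [x>a] = -13·1²·(3·2-1)/(6·20000) = -13/24000 m
Load 3 — point force P=-19 kN at a=3 m (b=L-a=1):
  y_3 = -Px²(3a-x)/(6EI)  [x≤a] = -(-19)·2²·(3·3-2)/(6·20000) = 133/30000 m
Load 4 — applied couple M₀=-19 kN·m at a=8/3 m (b=L-a=4/3):
  y_4 = M₀x²/(2EI)  [x≤a] = (-19)·2²/(2·20000) = -19/10000 m
Superposition: y = Σ y_i = -79/40000 m ≈ -0.001975 m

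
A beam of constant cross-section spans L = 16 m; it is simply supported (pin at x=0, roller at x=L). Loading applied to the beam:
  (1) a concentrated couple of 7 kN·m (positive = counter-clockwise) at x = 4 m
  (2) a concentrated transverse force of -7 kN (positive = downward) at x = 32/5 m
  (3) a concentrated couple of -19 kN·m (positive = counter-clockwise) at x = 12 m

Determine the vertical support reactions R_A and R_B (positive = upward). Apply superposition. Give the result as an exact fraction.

R_A = -99/20 kN, R_B = -41/20 kN

Load 1 — applied couple M₀=7 kN·m at a=4 m (b=L-a=12):
  R_A = M₀/L = 7/16 kN
  R_B = -M₀/L = -7/16 kN
Load 2 — point force P=-7 kN at a=32/5 m (b=L-a=48/5):
  R_A = Pb/L = (-7)·(48/5)/16 = -21/5 kN
  R_B = Pa/L = (-7)·(32/5)/16 = -14/5 kN
Load 3 — applied couple M₀=-19 kN·m at a=12 m (b=L-a=4):
  R_A = M₀/L = (-19)/16 = -19/16 kN
  R_B = -M₀/L = -(-19)/16 = 19/16 kN
Superposition: R_A = -99/20 kN, R_B = -41/20 kN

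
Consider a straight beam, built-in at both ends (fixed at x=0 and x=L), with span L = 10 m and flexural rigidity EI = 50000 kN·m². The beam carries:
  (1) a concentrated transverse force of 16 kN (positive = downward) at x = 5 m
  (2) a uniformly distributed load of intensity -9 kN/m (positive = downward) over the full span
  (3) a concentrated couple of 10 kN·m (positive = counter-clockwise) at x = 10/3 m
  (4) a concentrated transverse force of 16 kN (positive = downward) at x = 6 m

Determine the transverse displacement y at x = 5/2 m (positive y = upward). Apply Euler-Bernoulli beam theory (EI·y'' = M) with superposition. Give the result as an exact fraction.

y(5/2) = 2779/2304000 m

Load 1 — point force P=16 kN at a=5 m (b=L-a=5):
  y_1 = -Pb²x²(3aL-(3a+b)x)/(6L³EI)  [x≤a] = -16·5²·(5/2)²·(3·5·10-(3·5+5)·(5/2))/(6·10³·50000) = -1/1200 m
Load 2 — uniform load w=-9 kN/m over full span:
  y_2 = -wx²(L-x)²/(24EI) = -(-9)·(5/2)²·(10-(5/2))²/(24·50000) = 27/10240 m
Load 3 — applied couple M₀=10 kN·m at a=10/3 m (b=L-a=20/3):
  y_3 = (R_Ax³/6 - M_Ax²/2)/EI  [x≤a] with R_A=4/3, M_A=0 = ((4/3)·(5/2)³/6 - 0·(5/2)²/2)/50000 = 1/14400 m
Load 4 — point force P=16 kN at a=6 m (b=L-a=4):
  y_4 = -Pb²x²(3aL-(3a+b)x)/(6L³EI)  [x≤a] = -16·4²·(5/2)²·(3·6·10-(3·6+4)·(5/2))/(6·10³·50000) = -1/1500 m
Superposition: y = Σ y_i = 2779/2304000 m ≈ 0.001206 m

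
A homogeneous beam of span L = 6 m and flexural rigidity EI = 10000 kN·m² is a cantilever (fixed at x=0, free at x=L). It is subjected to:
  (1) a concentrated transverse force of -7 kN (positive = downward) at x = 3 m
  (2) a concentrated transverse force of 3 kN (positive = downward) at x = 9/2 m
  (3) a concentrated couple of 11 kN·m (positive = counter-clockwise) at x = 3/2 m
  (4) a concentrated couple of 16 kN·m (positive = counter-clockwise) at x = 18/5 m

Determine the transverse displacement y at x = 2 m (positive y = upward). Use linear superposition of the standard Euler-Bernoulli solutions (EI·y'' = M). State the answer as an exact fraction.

Load 1 — point force P=-7 kN at a=3 m (b=L-a=3):
  y_1 = -Px²(3a-x)/(6EI)  [x≤a] = -(-7)·2²·(3·3-2)/(6·10000) = 49/15000 m
Load 2 — point force P=3 kN at a=9/2 m (b=L-a=3/2):
  y_2 = -Px²(3a-x)/(6EI)  [x≤a] = -3·2²·(3·(9/2)-2)/(6·10000) = -23/10000 m
Load 3 — applied couple M₀=11 kN·m at a=3/2 m (b=L-a=9/2):
  y_3 = M₀a(2x-a)/(2EI)  [x>a] = 11·(3/2)·(2·2-(3/2))/(2·10000) = 33/16000 m
Load 4 — applied couple M₀=16 kN·m at a=18/5 m (b=L-a=12/5):
  y_4 = M₀x²/(2EI)  [x≤a] = 16·2²/(2·10000) = 2/625 m
Superposition: y = Σ y_i = 299/48000 m ≈ 0.006229 m

y(2) = 299/48000 m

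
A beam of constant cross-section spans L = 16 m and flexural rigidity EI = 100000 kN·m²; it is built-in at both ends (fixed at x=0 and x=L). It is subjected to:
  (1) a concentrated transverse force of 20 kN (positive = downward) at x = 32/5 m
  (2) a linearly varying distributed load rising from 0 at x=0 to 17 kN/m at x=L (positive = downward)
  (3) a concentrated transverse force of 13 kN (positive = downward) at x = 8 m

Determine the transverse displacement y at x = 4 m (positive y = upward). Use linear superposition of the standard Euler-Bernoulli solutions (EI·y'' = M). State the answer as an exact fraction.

Load 1 — point force P=20 kN at a=32/5 m (b=L-a=48/5):
  y_1 = -Pb²x²(3aL-(3a+b)x)/(6L³EI)  [x≤a] = -20·(48/5)²·4²·(3·(32/5)·16-(3·(32/5)+(48/5))·4)/(6·16³·100000) = -36/15625 m
Load 2 — triangular load w₀=17 kN/m (0→w₀ over full span):
  y_2 = -w₀x²(L-x)²(x+2L)/(120LEI) = -17·4²·(16-4)²·(4+2·16)/(120·16·100000) = -459/62500 m
Load 3 — point force P=13 kN at a=8 m (b=L-a=8):
  y_3 = -Pb²x²(3aL-(3a+b)x)/(6L³EI)  [x≤a] = -13·8²·4²·(3·8·16-(3·8+8)·4)/(6·16³·100000) = -13/9375 m
Superposition: y = Σ y_i = -2069/187500 m ≈ -0.011035 m

y(4) = -2069/187500 m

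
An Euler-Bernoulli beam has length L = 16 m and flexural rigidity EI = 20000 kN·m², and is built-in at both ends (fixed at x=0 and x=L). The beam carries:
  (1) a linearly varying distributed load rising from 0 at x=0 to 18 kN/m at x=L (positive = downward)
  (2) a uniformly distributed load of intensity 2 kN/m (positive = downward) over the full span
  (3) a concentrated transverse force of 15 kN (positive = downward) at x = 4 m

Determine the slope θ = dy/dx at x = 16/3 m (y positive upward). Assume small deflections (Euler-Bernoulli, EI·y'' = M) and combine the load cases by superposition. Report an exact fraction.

θ(16/3) = -15523/1012500 rad

Load 1 — triangular load w₀=18 kN/m (0→w₀ over full span):
  θ_1 = -w₀(2x(L-x)(L-2x)(x+2L)+x²(L-x)²)/(120LEI) = -18·(2·(16/3)·(16-(16/3))·(16-2·(16/3))·((16/3)+2·16)+(16/3)²·(16-(16/3))²)/(120·16·20000) = -1024/84375 rad
Load 2 — uniform load w=2 kN/m over full span:
  θ_2 = -wx(L-x)(L-2x)/(12EI) = -2·(16/3)·(16-(16/3))·(16-2·(16/3))/(12·20000) = -128/50625 rad
Load 3 — point force P=15 kN at a=4 m (b=L-a=12):
  θ_3 = Pa²(L-x)(2bL-(3b+a)(L-x))/(2L³EI)  [x>a] = 15·4²·(16-(16/3))·(2·12·16-(3·12+4)·(16-(16/3)))/(2·16³·20000) = -1/1500 rad
Superposition: θ = Σ θ_i = -15523/1012500 rad ≈ -0.015331 rad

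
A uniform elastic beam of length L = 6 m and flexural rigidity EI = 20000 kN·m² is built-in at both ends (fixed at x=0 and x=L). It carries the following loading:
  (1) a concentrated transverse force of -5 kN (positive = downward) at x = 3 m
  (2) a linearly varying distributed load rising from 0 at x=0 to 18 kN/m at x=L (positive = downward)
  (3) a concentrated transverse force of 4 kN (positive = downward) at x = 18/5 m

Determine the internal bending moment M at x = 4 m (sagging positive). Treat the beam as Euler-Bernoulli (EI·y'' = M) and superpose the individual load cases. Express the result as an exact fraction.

M(4) = 5839/500 kN·m

Load 1 — point force P=-5 kN at a=3 m (b=L-a=3):
  M_1 = Pa²(a+3b)(L-x)/L³ - Pa²b/L²  [x>a] = (-5)·3²·(3+3·3)·(6-4)/6³ - (-5)·3²·3/6² = -5/4 kN·m
Load 2 — triangular load w₀=18 kN/m (0→w₀ over full span):
  M_2 = 3w₀Lx/20 - w₀L²/30 - w₀x³/(6L) = 3·18·6·4/20 - 18·6²/30 - 18·4³/(6·6) = 56/5 kN·m
Load 3 — point force P=4 kN at a=18/5 m (b=L-a=12/5):
  M_3 = Pa²(a+3b)(L-x)/L³ - Pa²b/L²  [x>a] = 4·(18/5)²·((18/5)+3·(12/5))·(6-4)/6³ - 4·(18/5)²·(12/5)/6² = 216/125 kN·m
Superposition: M = Σ M_i = 5839/500 kN·m ≈ 11.678000 kN·m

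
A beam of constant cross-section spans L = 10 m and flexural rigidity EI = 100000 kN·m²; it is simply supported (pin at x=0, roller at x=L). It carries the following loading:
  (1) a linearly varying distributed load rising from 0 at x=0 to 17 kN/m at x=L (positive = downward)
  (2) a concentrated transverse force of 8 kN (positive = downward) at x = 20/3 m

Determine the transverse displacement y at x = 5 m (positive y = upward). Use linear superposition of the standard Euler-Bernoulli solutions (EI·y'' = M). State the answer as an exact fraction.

y(5) = -12947/1036800 m

Load 1 — triangular load w₀=17 kN/m (0→w₀ over full span):
  y_1 = -w₀x(7L⁴-10L²x²+3x⁴)/(360LEI) = -17·5·(7·10⁴-10·10²·5²+3·5⁴)/(360·10·100000) = -17/1536 m
Load 2 — point force P=8 kN at a=20/3 m (b=L-a=10/3):
  y_2 = -Pbx(L²-b²-x²)/(6LEI)  [x≤a] = -8·(10/3)·5·(10²-(10/3)²-5²)/(6·10·100000) = -23/16200 m
Superposition: y = Σ y_i = -12947/1036800 m ≈ -0.012487 m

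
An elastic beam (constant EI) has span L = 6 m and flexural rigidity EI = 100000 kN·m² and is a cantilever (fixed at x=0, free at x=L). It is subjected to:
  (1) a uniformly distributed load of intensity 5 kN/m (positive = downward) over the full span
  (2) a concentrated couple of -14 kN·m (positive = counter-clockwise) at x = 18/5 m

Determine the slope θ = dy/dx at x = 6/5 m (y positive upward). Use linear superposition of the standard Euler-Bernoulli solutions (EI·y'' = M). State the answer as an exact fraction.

Load 1 — uniform load w=5 kN/m over full span:
  θ_1 = -wx(x²-3Lx+3L²)/(6EI) = -5·(6/5)·((6/5)²-3·6·(6/5)+3·6²)/(6·100000) = -549/625000 rad
Load 2 — applied couple M₀=-14 kN·m at a=18/5 m (b=L-a=12/5):
  θ_2 = M₀x/EI  [x≤a] = (-14)·(6/5)/100000 = -21/125000 rad
Superposition: θ = Σ θ_i = -327/312500 rad ≈ -0.001046 rad

θ(6/5) = -327/312500 rad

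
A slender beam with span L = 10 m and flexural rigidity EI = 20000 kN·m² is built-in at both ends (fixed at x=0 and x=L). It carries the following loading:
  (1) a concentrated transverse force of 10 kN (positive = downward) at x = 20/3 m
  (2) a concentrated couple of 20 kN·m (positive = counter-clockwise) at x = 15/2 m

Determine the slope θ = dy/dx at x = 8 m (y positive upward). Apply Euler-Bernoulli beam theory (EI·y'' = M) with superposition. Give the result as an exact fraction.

Load 1 — point force P=10 kN at a=20/3 m (b=L-a=10/3):
  θ_1 = Pa²(L-x)(2bL-(3b+a)(L-x))/(2L³EI)  [x>a] = 10·(20/3)²·(10-8)·(2·(10/3)·10-(3·(10/3)+(20/3))·(10-8))/(2·10³·20000) = 1/1350 rad
Load 2 — applied couple M₀=20 kN·m at a=15/2 m (b=L-a=5/2):
  θ_2 = (R_Ax²/2 - M_Ax - M₀(x-a))/EI  [x>a] with R_A=9/4, M_A=25/4 = ((9/4)·8²/2 - (25/4)·8 - 20·(8-(15/2)))/20000 = 3/5000 rad
Superposition: θ = Σ θ_i = 181/135000 rad ≈ 0.001341 rad

θ(8) = 181/135000 rad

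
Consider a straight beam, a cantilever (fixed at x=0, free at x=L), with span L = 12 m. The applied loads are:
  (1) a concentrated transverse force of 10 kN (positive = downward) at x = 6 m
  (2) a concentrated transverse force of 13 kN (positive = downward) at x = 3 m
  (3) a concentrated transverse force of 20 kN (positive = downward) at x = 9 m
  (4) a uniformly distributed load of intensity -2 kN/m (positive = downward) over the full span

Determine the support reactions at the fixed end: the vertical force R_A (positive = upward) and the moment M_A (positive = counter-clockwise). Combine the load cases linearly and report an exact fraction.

Load 1 — point force P=10 kN at a=6 m (b=L-a=6):
  R_A = P = 10 kN
  M_A = Pa = 10·6 = 60 kN·m
Load 2 — point force P=13 kN at a=3 m (b=L-a=9):
  R_A = P = 13 kN
  M_A = Pa = 13·3 = 39 kN·m
Load 3 — point force P=20 kN at a=9 m (b=L-a=3):
  R_A = P = 20 kN
  M_A = Pa = 20·9 = 180 kN·m
Load 4 — uniform load w=-2 kN/m over full span:
  R_A = wL = (-2)·12 = -24 kN
  M_A = wL²/2 = (-2)·12²/2 = -144 kN·m
Superposition: R_A = 19 kN, M_A = 135 kN·m

R_A = 19 kN, M_A = 135 kN·m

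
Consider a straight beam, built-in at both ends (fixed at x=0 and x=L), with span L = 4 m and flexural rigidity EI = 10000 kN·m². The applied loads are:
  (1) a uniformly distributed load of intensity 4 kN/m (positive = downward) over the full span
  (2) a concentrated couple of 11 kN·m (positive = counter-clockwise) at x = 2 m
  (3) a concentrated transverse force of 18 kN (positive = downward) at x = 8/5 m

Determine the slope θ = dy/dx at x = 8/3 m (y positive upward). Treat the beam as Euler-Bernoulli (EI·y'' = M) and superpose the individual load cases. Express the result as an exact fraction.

θ(8/3) = 3268/6328125 rad

Load 1 — uniform load w=4 kN/m over full span:
  θ_1 = -wx(L-x)(L-2x)/(12EI) = -4·(8/3)·(4-(8/3))·(4-2·(8/3))/(12·10000) = 8/50625 rad
Load 2 — applied couple M₀=11 kN·m at a=2 m (b=L-a=2):
  θ_2 = (R_Ax²/2 - M_Ax - M₀(x-a))/EI  [x>a] with R_A=33/8, M_A=11/4 = ((33/8)·(8/3)²/2 - (11/4)·(8/3) - 11·((8/3)-2))/10000 = 0 rad
Load 3 — point force P=18 kN at a=8/5 m (b=L-a=12/5):
  θ_3 = Pa²(L-x)(2bL-(3b+a)(L-x))/(2L³EI)  [x>a] = 18·(8/5)²·(4-(8/3))·(2·(12/5)·4-(3·(12/5)+(8/5))·(4-(8/3)))/(2·4³·10000) = 28/78125 rad
Superposition: θ = Σ θ_i = 3268/6328125 rad ≈ 0.000516 rad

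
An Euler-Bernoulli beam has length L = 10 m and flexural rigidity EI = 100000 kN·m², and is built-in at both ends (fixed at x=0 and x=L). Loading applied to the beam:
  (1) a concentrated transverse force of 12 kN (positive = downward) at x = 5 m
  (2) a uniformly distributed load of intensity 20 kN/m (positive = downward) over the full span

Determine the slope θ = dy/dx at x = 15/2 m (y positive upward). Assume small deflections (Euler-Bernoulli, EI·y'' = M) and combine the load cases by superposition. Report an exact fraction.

Load 1 — point force P=12 kN at a=5 m (b=L-a=5):
  θ_1 = Pa²(L-x)(2bL-(3b+a)(L-x))/(2L³EI)  [x>a] = 12·5²·(10-(15/2))·(2·5·10-(3·5+5)·(10-(15/2)))/(2·10³·100000) = 3/16000 rad
Load 2 — uniform load w=20 kN/m over full span:
  θ_2 = -wx(L-x)(L-2x)/(12EI) = -20·(15/2)·(10-(15/2))·(10-2·(15/2))/(12·100000) = 1/640 rad
Superposition: θ = Σ θ_i = 7/4000 rad ≈ 0.001750 rad

θ(15/2) = 7/4000 rad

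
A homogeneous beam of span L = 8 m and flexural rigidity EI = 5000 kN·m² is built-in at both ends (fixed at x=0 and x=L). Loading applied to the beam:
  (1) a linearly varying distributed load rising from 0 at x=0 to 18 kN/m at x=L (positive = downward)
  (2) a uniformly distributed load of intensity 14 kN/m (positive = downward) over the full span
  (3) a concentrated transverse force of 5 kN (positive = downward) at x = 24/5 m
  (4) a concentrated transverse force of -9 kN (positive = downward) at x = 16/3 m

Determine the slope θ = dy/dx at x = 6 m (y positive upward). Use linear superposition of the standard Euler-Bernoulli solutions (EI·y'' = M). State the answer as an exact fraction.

θ(6) = 4497/250000 rad

Load 1 — triangular load w₀=18 kN/m (0→w₀ over full span):
  θ_1 = -w₀(2x(L-x)(L-2x)(x+2L)+x²(L-x)²)/(120LEI) = -18·(2·6·(8-6)·(8-2·6)·(6+2·8)+6²·(8-6)²)/(120·8·5000) = 369/50000 rad
Load 2 — uniform load w=14 kN/m over full span:
  θ_2 = -wx(L-x)(L-2x)/(12EI) = -14·6·(8-6)·(8-2·6)/(12·5000) = 7/625 rad
Load 3 — point force P=5 kN at a=24/5 m (b=L-a=16/5):
  θ_3 = Pa²(L-x)(2bL-(3b+a)(L-x))/(2L³EI)  [x>a] = 5·(24/5)²·(8-6)·(2·(16/5)·8-(3·(16/5)+(24/5))·(8-6))/(2·8³·5000) = 63/62500 rad
Load 4 — point force P=-9 kN at a=16/3 m (b=L-a=8/3):
  θ_4 = Pa²(L-x)(2bL-(3b+a)(L-x))/(2L³EI)  [x>a] = (-9)·(16/3)²·(8-6)·(2·(8/3)·8-(3·(8/3)+(16/3))·(8-6))/(2·8³·5000) = -1/625 rad
Superposition: θ = Σ θ_i = 4497/250000 rad ≈ 0.017988 rad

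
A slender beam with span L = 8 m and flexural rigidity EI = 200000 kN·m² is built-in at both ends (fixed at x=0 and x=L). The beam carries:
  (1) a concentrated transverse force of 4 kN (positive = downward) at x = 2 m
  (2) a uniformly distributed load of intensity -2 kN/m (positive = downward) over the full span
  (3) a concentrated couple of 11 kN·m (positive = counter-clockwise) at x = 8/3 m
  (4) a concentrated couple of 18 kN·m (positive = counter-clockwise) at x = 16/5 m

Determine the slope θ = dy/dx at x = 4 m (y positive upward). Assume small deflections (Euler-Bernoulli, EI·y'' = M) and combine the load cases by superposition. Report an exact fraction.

Load 1 — point force P=4 kN at a=2 m (b=L-a=6):
  θ_1 = Pa²(L-x)(2bL-(3b+a)(L-x))/(2L³EI)  [x>a] = 4·2²·(8-4)·(2·6·8-(3·6+2)·(8-4))/(2·8³·200000) = 1/200000 rad
Load 2 — uniform load w=-2 kN/m over full span:
  θ_2 = -wx(L-x)(L-2x)/(12EI) = -(-2)·4·(8-4)·(8-2·4)/(12·200000) = 0 rad
Load 3 — applied couple M₀=11 kN·m at a=8/3 m (b=L-a=16/3):
  θ_3 = (R_Ax²/2 - M_Ax - M₀(x-a))/EI  [x>a] with R_A=11/6, M_A=0 = ((11/6)·4²/2 - 0·4 - 11·(4-(8/3)))/200000 = 0 rad
Load 4 — applied couple M₀=18 kN·m at a=16/5 m (b=L-a=24/5):
  θ_4 = (R_Ax²/2 - M_Ax - M₀(x-a))/EI  [x>a] with R_A=81/25, M_A=54/25 = ((81/25)·4²/2 - (54/25)·4 - 18·(4-(16/5)))/200000 = 9/625000 rad
Superposition: θ = Σ θ_i = 97/5000000 rad ≈ 0.000019 rad

θ(4) = 97/5000000 rad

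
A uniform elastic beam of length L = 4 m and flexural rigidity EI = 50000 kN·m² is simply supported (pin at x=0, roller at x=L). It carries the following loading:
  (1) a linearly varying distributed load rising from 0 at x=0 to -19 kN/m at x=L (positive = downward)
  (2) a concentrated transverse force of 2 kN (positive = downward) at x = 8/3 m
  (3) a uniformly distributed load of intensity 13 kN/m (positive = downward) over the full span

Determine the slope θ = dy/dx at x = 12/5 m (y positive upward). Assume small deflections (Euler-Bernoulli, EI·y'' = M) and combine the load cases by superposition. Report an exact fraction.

Load 1 — triangular load w₀=-19 kN/m (0→w₀ over full span):
  θ_1 = -w₀(7L⁴-30L²x²+15x⁴)/(360LEI) = -(-19)·(7·4⁴-30·4²·(12/5)²+15·(12/5)⁴)/(360·4·50000) = -2204/17578125 rad
Load 2 — point force P=2 kN at a=8/3 m (b=L-a=4/3):
  θ_2 = -Pb(L²-b²-3x²)/(6LEI)  [x≤a] = -2·(4/3)·(4²-(4/3)²-3·(12/5)²)/(6·4·50000) = 43/6328125 rad
Load 3 — uniform load w=13 kN/m over full span:
  θ_3 = -w(L³-6Lx²+4x³)/(24EI) = -13·(4³-6·4·(12/5)²+4·(12/5)³)/(24·50000) = 481/2343750 rad
Superposition: θ = Σ θ_i = 27413/316406250 rad ≈ 0.000087 rad

θ(12/5) = 27413/316406250 rad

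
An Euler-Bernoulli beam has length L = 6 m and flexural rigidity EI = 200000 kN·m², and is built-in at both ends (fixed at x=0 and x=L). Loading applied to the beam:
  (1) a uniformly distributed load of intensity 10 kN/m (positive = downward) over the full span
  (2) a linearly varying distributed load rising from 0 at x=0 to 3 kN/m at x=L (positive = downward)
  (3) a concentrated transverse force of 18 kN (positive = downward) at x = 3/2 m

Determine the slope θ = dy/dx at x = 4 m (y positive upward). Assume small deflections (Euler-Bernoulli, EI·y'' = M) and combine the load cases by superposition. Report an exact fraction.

Load 1 — uniform load w=10 kN/m over full span:
  θ_1 = -wx(L-x)(L-2x)/(12EI) = -10·4·(6-4)·(6-2·4)/(12·200000) = 1/15000 rad
Load 2 — triangular load w₀=3 kN/m (0→w₀ over full span):
  θ_2 = -w₀(2x(L-x)(L-2x)(x+2L)+x²(L-x)²)/(120LEI) = -3·(2·4·(6-4)·(6-2·4)·(4+2·6)+4²·(6-4)²)/(120·6·200000) = 7/750000 rad
Load 3 — point force P=18 kN at a=3/2 m (b=L-a=9/2):
  θ_3 = Pa²(L-x)(2bL-(3b+a)(L-x))/(2L³EI)  [x>a] = 18·(3/2)²·(6-4)·(2·(9/2)·6-(3·(9/2)+(3/2))·(6-4))/(2·6³·200000) = 9/400000 rad
Superposition: θ = Σ θ_i = 197/2000000 rad ≈ 0.000098 rad

θ(4) = 197/2000000 rad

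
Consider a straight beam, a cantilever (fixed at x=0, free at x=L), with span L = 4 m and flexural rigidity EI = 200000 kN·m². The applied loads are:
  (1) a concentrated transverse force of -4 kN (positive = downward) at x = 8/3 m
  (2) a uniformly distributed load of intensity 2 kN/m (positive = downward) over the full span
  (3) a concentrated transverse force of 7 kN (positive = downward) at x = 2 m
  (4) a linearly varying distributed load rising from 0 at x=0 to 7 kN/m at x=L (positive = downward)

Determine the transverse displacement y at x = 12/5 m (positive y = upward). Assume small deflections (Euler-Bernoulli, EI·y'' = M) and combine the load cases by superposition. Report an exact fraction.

y(12/5) = -1284383/2343750000 m

Load 1 — point force P=-4 kN at a=8/3 m (b=L-a=4/3):
  y_1 = -Px²(3a-x)/(6EI)  [x≤a] = -(-4)·(12/5)²·(3·(8/3)-(12/5))/(6·200000) = 42/390625 m
Load 2 — uniform load w=2 kN/m over full span:
  y_2 = -wx²(x²-4Lx+6L²)/(24EI) = -2·(12/5)²·((12/5)²-4·4·(12/5)+6·4²)/(24·200000) = -297/1953125 m
Load 3 — point force P=7 kN at a=2 m (b=L-a=2):
  y_3 = -Pa²(3x-a)/(6EI)  [x>a] = -7·2²·(3·(12/5)-2)/(6·200000) = -91/750000 m
Load 4 — triangular load w₀=7 kN/m (0→w₀ over full span):
  y_4 = (w₀Lx³/12-w₀L²x²/6-w₀x⁵/(120L))/EI = (7·4·(12/5)³/12-7·4²·(12/5)²/6-7·(12/5)⁵/(120·4))/200000 = -37317/97656250 m
Superposition: y = Σ y_i = -1284383/2343750000 m ≈ -0.000548 m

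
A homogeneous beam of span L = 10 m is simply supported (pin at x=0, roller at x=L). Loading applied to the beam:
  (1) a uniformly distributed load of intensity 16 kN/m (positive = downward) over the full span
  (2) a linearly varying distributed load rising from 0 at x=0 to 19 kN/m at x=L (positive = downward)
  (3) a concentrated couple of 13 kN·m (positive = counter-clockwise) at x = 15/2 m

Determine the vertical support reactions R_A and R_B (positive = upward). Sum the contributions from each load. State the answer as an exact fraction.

Load 1 — uniform load w=16 kN/m over full span:
  R_A = wL/2 = 16·10/2 = 80 kN
  R_B = wL/2 = 16·10/2 = 80 kN
Load 2 — triangular load w₀=19 kN/m (0→w₀ over full span):
  R_A = w₀L/6 = 19·10/6 = 95/3 kN
  R_B = w₀L/3 = 19·10/3 = 190/3 kN
Load 3 — applied couple M₀=13 kN·m at a=15/2 m (b=L-a=5/2):
  R_A = M₀/L = 13/10 kN
  R_B = -M₀/L = -13/10 kN
Superposition: R_A = 3389/30 kN, R_B = 4261/30 kN

R_A = 3389/30 kN, R_B = 4261/30 kN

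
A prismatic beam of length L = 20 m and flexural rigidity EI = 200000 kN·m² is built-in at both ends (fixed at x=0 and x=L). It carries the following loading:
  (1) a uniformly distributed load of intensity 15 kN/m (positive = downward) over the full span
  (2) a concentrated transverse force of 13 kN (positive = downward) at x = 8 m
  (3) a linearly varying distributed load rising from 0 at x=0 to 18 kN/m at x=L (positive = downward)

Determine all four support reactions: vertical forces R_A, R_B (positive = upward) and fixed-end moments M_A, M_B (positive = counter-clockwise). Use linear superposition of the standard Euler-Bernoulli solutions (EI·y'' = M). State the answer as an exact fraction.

Load 1 — uniform load w=15 kN/m over full span:
  R_A = wL/2 = 15·20/2 = 150 kN
  M_A = wL²/12 = 15·20²/12 = 500 kN·m
  R_B = wL/2 = 15·20/2 = 150 kN
  M_B = -wL²/12 = -15·20²/12 = -500 kN·m
Load 2 — point force P=13 kN at a=8 m (b=L-a=12):
  R_A = Pb²(3a+b)/L³ = 13·12²·(3·8+12)/20³ = 1053/125 kN
  M_A = Pab²/L² = 13·8·12²/20² = 936/25 kN·m
  R_B = Pa²(a+3b)/L³ = 13·8²·(8+3·12)/20³ = 572/125 kN
  M_B = -Pa²b/L² = -13·8²·12/20² = -624/25 kN·m
Load 3 — triangular load w₀=18 kN/m (0→w₀ over full span):
  R_A = 3w₀L/20 = 3·18·20/20 = 54 kN
  M_A = w₀L²/30 = 18·20²/30 = 240 kN·m
  R_B = 7w₀L/20 = 7·18·20/20 = 126 kN
  M_B = -w₀L²/20 = -18·20²/20 = -360 kN·m
Superposition: R_A = 26553/125 kN, M_A = 19436/25 kN·m, R_B = 35072/125 kN, M_B = -22124/25 kN·m

R_A = 26553/125 kN, M_A = 19436/25 kN·m, R_B = 35072/125 kN, M_B = -22124/25 kN·m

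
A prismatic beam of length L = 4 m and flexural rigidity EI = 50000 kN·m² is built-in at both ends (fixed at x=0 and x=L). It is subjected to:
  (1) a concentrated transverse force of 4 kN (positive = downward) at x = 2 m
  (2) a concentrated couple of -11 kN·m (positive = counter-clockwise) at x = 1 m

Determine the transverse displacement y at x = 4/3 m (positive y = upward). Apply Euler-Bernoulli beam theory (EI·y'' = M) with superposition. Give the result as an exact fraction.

y(4/3) = -139/2025000 m

Load 1 — point force P=4 kN at a=2 m (b=L-a=2):
  y_1 = -Pb²x²(3aL-(3a+b)x)/(6L³EI)  [x≤a] = -4·2²·(4/3)²·(3·2·4-(3·2+2)·(4/3))/(6·4³·50000) = -1/50625 m
Load 2 — applied couple M₀=-11 kN·m at a=1 m (b=L-a=3):
  y_2 = (R_Ax³/6 - M_Ax²/2 - M₀(x-a)²/2)/EI  [x>a] with R_A=-99/32, M_A=33/16 = ((-99/32)·(4/3)³/6 - (33/16)·(4/3)²/2 - (-11)·((4/3)-1)²/2)/50000 = -11/225000 m
Superposition: y = Σ y_i = -139/2025000 m ≈ -0.000069 m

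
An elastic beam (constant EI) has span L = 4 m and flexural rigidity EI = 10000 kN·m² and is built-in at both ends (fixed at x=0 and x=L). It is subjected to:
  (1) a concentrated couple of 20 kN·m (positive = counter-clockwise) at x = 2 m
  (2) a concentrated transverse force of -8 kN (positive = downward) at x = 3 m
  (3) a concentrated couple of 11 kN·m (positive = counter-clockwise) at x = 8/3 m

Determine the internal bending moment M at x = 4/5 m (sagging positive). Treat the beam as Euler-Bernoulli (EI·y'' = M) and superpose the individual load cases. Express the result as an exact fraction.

M(4/5) = 23/30 kN·m

Load 1 — applied couple M₀=20 kN·m at a=2 m (b=L-a=2):
  M_1 = R_Ax - M_A  [x≤a] with R_A=15/2, M_A=5 = (15/2)·(4/5) - 5 = 1 kN·m
Load 2 — point force P=-8 kN at a=3 m (b=L-a=1):
  M_2 = Pb²(3a+b)x/L³ - Pab²/L²  [x≤a] = (-8)·1²·(3·3+1)·(4/5)/4³ - (-8)·3·1²/4² = 1/2 kN·m
Load 3 — applied couple M₀=11 kN·m at a=8/3 m (b=L-a=4/3):
  M_3 = R_Ax - M_A  [x≤a] with R_A=11/3, M_A=11/3 = (11/3)·(4/5) - (11/3) = -11/15 kN·m
Superposition: M = Σ M_i = 23/30 kN·m ≈ 0.766667 kN·m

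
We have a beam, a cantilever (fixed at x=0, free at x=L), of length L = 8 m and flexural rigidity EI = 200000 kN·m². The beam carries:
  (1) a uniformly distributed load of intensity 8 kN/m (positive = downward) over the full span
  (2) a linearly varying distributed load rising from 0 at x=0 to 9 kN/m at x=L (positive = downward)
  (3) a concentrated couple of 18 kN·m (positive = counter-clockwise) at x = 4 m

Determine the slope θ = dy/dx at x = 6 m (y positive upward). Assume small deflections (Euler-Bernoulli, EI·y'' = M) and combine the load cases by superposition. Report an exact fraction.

θ(6) = -4659/800000 rad

Load 1 — uniform load w=8 kN/m over full span:
  θ_1 = -wx(x²-3Lx+3L²)/(6EI) = -8·6·(6²-3·8·6+3·8²)/(6·200000) = -21/6250 rad
Load 2 — triangular load w₀=9 kN/m (0→w₀ over full span):
  θ_2 = (w₀Lx²/4-w₀L²x/3-w₀x⁴/(24L))/EI = (9·8·6²/4-9·8²·6/3-9·6⁴/(24·8))/200000 = -2259/800000 rad
Load 3 — applied couple M₀=18 kN·m at a=4 m (b=L-a=4):
  θ_3 = M₀a/EI  [x>a] = 18·4/200000 = 9/25000 rad
Superposition: θ = Σ θ_i = -4659/800000 rad ≈ -0.005824 rad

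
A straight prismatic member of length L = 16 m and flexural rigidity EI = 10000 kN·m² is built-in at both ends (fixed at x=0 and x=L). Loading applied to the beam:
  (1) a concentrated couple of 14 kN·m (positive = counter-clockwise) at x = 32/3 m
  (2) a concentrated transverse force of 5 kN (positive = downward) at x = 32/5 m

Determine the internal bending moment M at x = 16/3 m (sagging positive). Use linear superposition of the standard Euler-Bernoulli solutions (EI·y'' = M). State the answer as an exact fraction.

M(16/3) = 1646/225 kN·m

Load 1 — applied couple M₀=14 kN·m at a=32/3 m (b=L-a=16/3):
  M_1 = R_Ax - M_A  [x≤a] with R_A=7/6, M_A=14/3 = (7/6)·(16/3) - (14/3) = 14/9 kN·m
Load 2 — point force P=5 kN at a=32/5 m (b=L-a=48/5):
  M_2 = Pb²(3a+b)x/L³ - Pab²/L²  [x≤a] = 5·(48/5)²·(3·(32/5)+(48/5))·(16/3)/16³ - 5·(32/5)·(48/5)²/16² = 144/25 kN·m
Superposition: M = Σ M_i = 1646/225 kN·m ≈ 7.315556 kN·m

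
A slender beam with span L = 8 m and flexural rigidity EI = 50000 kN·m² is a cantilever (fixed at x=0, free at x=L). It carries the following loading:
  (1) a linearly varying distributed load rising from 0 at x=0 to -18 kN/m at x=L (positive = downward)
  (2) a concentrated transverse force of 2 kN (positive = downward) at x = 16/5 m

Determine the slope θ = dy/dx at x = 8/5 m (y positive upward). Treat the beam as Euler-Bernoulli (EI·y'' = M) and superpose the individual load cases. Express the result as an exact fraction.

Load 1 — triangular load w₀=-18 kN/m (0→w₀ over full span):
  θ_1 = (w₀Lx²/4-w₀L²x/3-w₀x⁴/(24L))/EI = ((-18)·8·(8/5)²/4-(-18)·8²·(8/5)/3-(-18)·(8/5)⁴/(24·8))/50000 = 20424/1953125 rad
Load 2 — point force P=2 kN at a=16/5 m (b=L-a=24/5):
  θ_2 = -Px(2a-x)/(2EI)  [x≤a] = -2·(8/5)·(2·(16/5)-(8/5))/(2·50000) = -12/78125 rad
Superposition: θ = Σ θ_i = 20124/1953125 rad ≈ 0.010303 rad

θ(8/5) = 20124/1953125 rad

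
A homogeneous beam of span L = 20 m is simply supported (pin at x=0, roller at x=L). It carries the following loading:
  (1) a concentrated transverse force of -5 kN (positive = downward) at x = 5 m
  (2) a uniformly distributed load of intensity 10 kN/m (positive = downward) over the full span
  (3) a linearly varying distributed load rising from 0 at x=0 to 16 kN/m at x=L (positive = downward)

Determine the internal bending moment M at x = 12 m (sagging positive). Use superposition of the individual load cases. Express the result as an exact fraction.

Load 1 — point force P=-5 kN at a=5 m (b=L-a=15):
  M_1 = Pa(L-x)/L  [x>a] = (-5)·5·(20-12)/20 = -10 kN·m
Load 2 — uniform load w=10 kN/m over full span:
  M_2 = wx(L-x)/2 = 10·12·(20-12)/2 = 480 kN·m
Load 3 — triangular load w₀=16 kN/m (0→w₀ over full span):
  M_3 = w₀Lx/6 - w₀x³/(6L) = 16·20·12/6 - 16·12³/(6·20) = 2048/5 kN·m
Superposition: M = Σ M_i = 4398/5 kN·m ≈ 879.600000 kN·m

M(12) = 4398/5 kN·m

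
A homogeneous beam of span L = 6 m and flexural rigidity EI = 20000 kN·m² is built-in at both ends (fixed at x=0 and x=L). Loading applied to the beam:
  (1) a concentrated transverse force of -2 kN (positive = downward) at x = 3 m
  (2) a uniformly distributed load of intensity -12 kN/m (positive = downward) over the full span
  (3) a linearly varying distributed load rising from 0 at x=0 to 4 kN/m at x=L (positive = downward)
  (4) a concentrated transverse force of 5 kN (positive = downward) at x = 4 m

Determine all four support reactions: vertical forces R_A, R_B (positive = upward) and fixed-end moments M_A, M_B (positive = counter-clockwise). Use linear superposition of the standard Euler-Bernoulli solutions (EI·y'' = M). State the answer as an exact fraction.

R_A = -4334/135 kN, M_A = -2743/90 kN·m, R_B = -3361/135 kN, M_B = 2327/90 kN·m

Load 1 — point force P=-2 kN at a=3 m (b=L-a=3):
  R_A = Pb²(3a+b)/L³ = (-2)·3²·(3·3+3)/6³ = -1 kN
  M_A = Pab²/L² = (-2)·3·3²/6² = -3/2 kN·m
  R_B = Pa²(a+3b)/L³ = (-2)·3²·(3+3·3)/6³ = -1 kN
  M_B = -Pa²b/L² = -(-2)·3²·3/6² = 3/2 kN·m
Load 2 — uniform load w=-12 kN/m over full span:
  R_A = wL/2 = (-12)·6/2 = -36 kN
  M_A = wL²/12 = (-12)·6²/12 = -36 kN·m
  R_B = wL/2 = (-12)·6/2 = -36 kN
  M_B = -wL²/12 = -(-12)·6²/12 = 36 kN·m
Load 3 — triangular load w₀=4 kN/m (0→w₀ over full span):
  R_A = 3w₀L/20 = 3·4·6/20 = 18/5 kN
  M_A = w₀L²/30 = 4·6²/30 = 24/5 kN·m
  R_B = 7w₀L/20 = 7·4·6/20 = 42/5 kN
  M_B = -w₀L²/20 = -4·6²/20 = -36/5 kN·m
Load 4 — point force P=5 kN at a=4 m (b=L-a=2):
  R_A = Pb²(3a+b)/L³ = 5·2²·(3·4+2)/6³ = 35/27 kN
  M_A = Pab²/L² = 5·4·2²/6² = 20/9 kN·m
  R_B = Pa²(a+3b)/L³ = 5·4²·(4+3·2)/6³ = 100/27 kN
  M_B = -Pa²b/L² = -5·4²·2/6² = -40/9 kN·m
Superposition: R_A = -4334/135 kN, M_A = -2743/90 kN·m, R_B = -3361/135 kN, M_B = 2327/90 kN·m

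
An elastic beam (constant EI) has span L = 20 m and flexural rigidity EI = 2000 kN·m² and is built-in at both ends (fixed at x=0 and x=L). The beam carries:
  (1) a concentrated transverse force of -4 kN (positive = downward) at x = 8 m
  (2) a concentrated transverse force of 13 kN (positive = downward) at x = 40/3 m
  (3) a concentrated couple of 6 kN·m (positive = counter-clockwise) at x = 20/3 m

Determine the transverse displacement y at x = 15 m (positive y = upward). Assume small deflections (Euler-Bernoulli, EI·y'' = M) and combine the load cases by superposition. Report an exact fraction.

Load 1 — point force P=-4 kN at a=8 m (b=L-a=12):
  y_1 = -Pa²(L-x)²(3bL-(3b+a)(L-x))/(6L³EI)  [x>a] = -(-4)·8²·(20-15)²·(3·12·20-(3·12+8)·(20-15))/(6·20³·2000) = 1/30 m
Load 2 — point force P=13 kN at a=40/3 m (b=L-a=20/3):
  y_2 = -Pa²(L-x)²(3bL-(3b+a)(L-x))/(6L³EI)  [x>a] = -13·(40/3)²·(20-15)²·(3·(20/3)·20-(3·(20/3)+(40/3))·(20-15))/(6·20³·2000) = -91/648 m
Load 3 — applied couple M₀=6 kN·m at a=20/3 m (b=L-a=40/3):
  y_3 = (R_Ax³/6 - M_Ax²/2 - M₀(x-a)²/2)/EI  [x>a] with R_A=2/5, M_A=0 = ((2/5)·15³/6 - 0·15²/2 - 6·(15-(20/3))²/2)/2000 = 1/120 m
Superposition: y = Σ y_i = -8/81 m ≈ -0.098765 m

y(15) = -8/81 m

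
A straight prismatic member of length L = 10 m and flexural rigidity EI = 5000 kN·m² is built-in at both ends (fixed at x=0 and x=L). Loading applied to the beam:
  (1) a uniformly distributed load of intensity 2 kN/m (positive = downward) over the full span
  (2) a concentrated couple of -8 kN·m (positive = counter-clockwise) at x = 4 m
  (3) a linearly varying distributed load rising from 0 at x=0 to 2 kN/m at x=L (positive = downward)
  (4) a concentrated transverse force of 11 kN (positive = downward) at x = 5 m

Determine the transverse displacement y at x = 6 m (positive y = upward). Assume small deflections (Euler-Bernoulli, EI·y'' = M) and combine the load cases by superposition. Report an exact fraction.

Load 1 — uniform load w=2 kN/m over full span:
  y_1 = -wx²(L-x)²/(24EI) = -2·6²·(10-6)²/(24·5000) = -6/625 m
Load 2 — applied couple M₀=-8 kN·m at a=4 m (b=L-a=6):
  y_2 = (R_Ax³/6 - M_Ax²/2 - M₀(x-a)²/2)/EI  [x>a] with R_A=-144/125, M_A=-24/25 = ((-144/125)·6³/6 - (-24/25)·6²/2 - (-8)·(6-4)²/2)/5000 = -128/78125 m
Load 3 — triangular load w₀=2 kN/m (0→w₀ over full span):
  y_3 = -w₀x²(L-x)²(x+2L)/(120LEI) = -2·6²·(10-6)²·(6+2·10)/(120·10·5000) = -78/15625 m
Load 4 — point force P=11 kN at a=5 m (b=L-a=5):
  y_4 = -Pa²(L-x)²(3bL-(3b+a)(L-x))/(6L³EI)  [x>a] = -11·5²·(10-6)²·(3·5·10-(3·5+5)·(10-6))/(6·10³·5000) = -77/7500 m
Superposition: y = Σ y_i = -24841/937500 m ≈ -0.026497 m

y(6) = -24841/937500 m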